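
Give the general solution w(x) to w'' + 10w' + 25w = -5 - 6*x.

w = -13/125 - 6*x/25 + C1*exp(-5*x) + C2*x*exp(-5*x)

Characteristic equation r² + 10r + 25 = 0 has discriminant (10)² - 4·(25) = 0, so r = -5 is a repeated root.
Hence w_h = (C1 + C2*x)*exp(-5*x).
For the particular solution try w_p = A0 + A1*x. Substituting and matching coefficients of each power of x gives A0 = -13/125, A1 = -6/25, so w_p = -13/125 - 6*x/25.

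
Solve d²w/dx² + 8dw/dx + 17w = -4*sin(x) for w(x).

Characteristic equation r² + 8r + 17 = 0 has discriminant (8)² - 4·(17) = -4 < 0, so r = -4 ± i.
Hence w_h = C1*cos(x)*exp(-4*x) + C2*exp(-4*x)*sin(x).
Try w_p = A*cos(x) + B*sin(x). Substituting and equating the coefficients of cos(x) and sin(x) gives A = 1/10, B = -1/5, so w_p = -sin(x)/5 + cos(x)/10.

w = -sin(x)/5 + cos(x)/10 + C1*cos(x)*exp(-4*x) + C2*exp(-4*x)*sin(x)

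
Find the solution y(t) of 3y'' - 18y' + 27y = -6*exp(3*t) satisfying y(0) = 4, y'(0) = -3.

y = 4*exp(3*t) - t**2*exp(3*t) - 15*t*exp(3*t)

Divide through by 3: y'' - 6y' + 9y = -2*exp(3*t).
Characteristic equation r² - 6r + 9 = 0 has discriminant (-6)² - 4·(9) = 0, so r = 3 is a repeated root.
Hence y_h = (C1 + C2*t)*exp(3*t).
Since exp(3*t) solves the homogeneous equation (r = 3 is a root of multiplicity 2), multiply the trial by t^2. Try y_p = A*t^2*exp(3*t). Substituting into the equation and dividing by exp(3*t) gives A = -1, so y_p = -t^2*exp(3*t).
General solution: y = C1*exp(3*t) - t^2*exp(3*t) + C2*t*exp(3*t).
Apply the initial conditions: y(0) = C1 = 4 and y'(0) = C2 + 3*C1 = -3. Solving gives C1 = 4, C2 = -15.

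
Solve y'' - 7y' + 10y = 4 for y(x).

y = 2/5 + C1*exp(2*x) + C2*exp(5*x)

Characteristic equation r² - 7r + 10 = 0 factors as (r - 2)(r - 5) = 0, so r = 2, 5.
Hence y_h = C1*exp(2*x) + C2*exp(5*x).
For the particular solution try y_p = A0. Substituting and matching coefficients of each power of x gives A0 = 2/5, so y_p = 2/5.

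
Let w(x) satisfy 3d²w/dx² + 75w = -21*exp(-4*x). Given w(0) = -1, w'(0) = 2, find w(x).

Divide through by 3: w'' + 25w = -7*exp(-4*x).
Characteristic equation r² + 25 = 0 has discriminant (0)² - 4·(25) = -100 < 0, so r = ± 5i.
Hence w_h = C1*cos(5*x) + C2*sin(5*x).
Try w_p = A*exp(-4*x). Substituting into the equation and dividing by exp(-4*x) gives A = -7/41, so w_p = -7*exp(-4*x)/41.
General solution: w = -7*exp(-4*x)/41 + C1*cos(5*x) + C2*sin(5*x).
Apply the initial conditions: w(0) = -7/41 + C1 = -1 and w'(0) = 28/41 + 5*C2 = 2. Solving gives C1 = -34/41, C2 = 54/205.

w = -34*cos(5*x)/41 - 7*exp(-4*x)/41 + 54*sin(5*x)/205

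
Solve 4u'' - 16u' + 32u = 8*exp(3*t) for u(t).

Divide through by 4: u'' - 4u' + 8u = 2*exp(3*t).
Characteristic equation r² - 4r + 8 = 0 has discriminant (-4)² - 4·(8) = -16 < 0, so r = 2 ± 2i.
Hence u_h = C1*cos(2*t)*exp(2*t) + C2*exp(2*t)*sin(2*t).
Try u_p = A*exp(3*t). Substituting into the equation and dividing by exp(3*t) gives A = 2/5, so u_p = 2*exp(3*t)/5.

u = 2*exp(3*t)/5 + C1*cos(2*t)*exp(2*t) + C2*exp(2*t)*sin(2*t)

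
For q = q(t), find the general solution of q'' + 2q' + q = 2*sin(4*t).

Characteristic equation r² + 2r + 1 = 0 has discriminant (2)² - 4·(1) = 0, so r = -1 is a repeated root.
Hence q_h = (C1 + C2*t)*exp(-t).
Try q_p = A*cos(4*t) + B*sin(4*t). Substituting and equating the coefficients of cos(4t) and sin(4t) gives A = -16/289, B = -30/289, so q_p = -30*sin(4*t)/289 - 16*cos(4*t)/289.

q = -30*sin(4*t)/289 - 16*cos(4*t)/289 + C1*exp(-t) + C2*t*exp(-t)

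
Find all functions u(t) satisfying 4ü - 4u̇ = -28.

u = C2 + 7*t + C1*exp(t)

Divide through by 4: u'' - u' = -7.
Characteristic equation r² - r = 0 factors as (r - 1)r = 0, so r = 1, 0.
Hence u_h = C1*exp(t) + C2.
Since 1 solves the homogeneous equation (r = 0 is a root of multiplicity 1), multiply the trial by t. Try u_p = A*t. Substituting into the equation and dividing by 1 gives A = 7, so u_p = 7*t.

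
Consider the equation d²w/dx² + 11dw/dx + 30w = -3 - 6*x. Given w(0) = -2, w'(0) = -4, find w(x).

w = -2/75 - 391*exp(-5*x)/25 - x/5 + 41*exp(-6*x)/3

Characteristic equation r² + 11r + 30 = 0 factors as (r + 6)(r + 5) = 0, so r = -6, -5.
Hence w_h = C1*exp(-6*x) + C2*exp(-5*x).
For the particular solution try w_p = A0 + A1*x. Substituting and matching coefficients of each power of x gives A0 = -2/75, A1 = -1/5, so w_p = -2/75 - x/5.
General solution: w = -2/75 - x/5 + C1*exp(-6*x) + C2*exp(-5*x).
Apply the initial conditions: w(0) = -2/75 + C1 + C2 = -2 and w'(0) = -1/5 - 6*C1 - 5*C2 = -4. Solving gives C1 = 41/3, C2 = -391/25.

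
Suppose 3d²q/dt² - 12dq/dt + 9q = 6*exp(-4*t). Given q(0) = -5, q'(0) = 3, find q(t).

Divide through by 3: q'' - 4q' + 3q = 2*exp(-4*t).
Characteristic equation r² - 4r + 3 = 0 factors as (r - 1)(r - 3) = 0, so r = 1, 3.
Hence q_h = C1*exp(t) + C2*exp(3*t).
Try q_p = A*exp(-4*t). Substituting into the equation and dividing by exp(-4*t) gives A = 2/35, so q_p = 2*exp(-4*t)/35.
General solution: q = 2*exp(-4*t)/35 + C1*exp(t) + C2*exp(3*t).
Apply the initial conditions: q(0) = 2/35 + C1 + C2 = -5 and q'(0) = -8/35 + C1 + 3*C2 = 3. Solving gives C1 = -46/5, C2 = 29/7.

q = -46*exp(t)/5 + 2*exp(-4*t)/35 + 29*exp(3*t)/7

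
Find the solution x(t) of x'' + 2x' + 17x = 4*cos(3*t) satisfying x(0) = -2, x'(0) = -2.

x = 6*sin(3*t)/25 + 8*cos(3*t)/25 - 63*exp(-t)*sin(4*t)/50 - 58*cos(4*t)*exp(-t)/25

Characteristic equation r² + 2r + 17 = 0 has discriminant (2)² - 4·(17) = -64 < 0, so r = -1 ± 4i.
Hence x_h = C1*cos(4*t)*exp(-t) + C2*exp(-t)*sin(4*t).
Try x_p = A*cos(3*t) + B*sin(3*t). Substituting and equating the coefficients of cos(3t) and sin(3t) gives A = 8/25, B = 6/25, so x_p = 6*sin(3*t)/25 + 8*cos(3*t)/25.
General solution: x = 6*sin(3*t)/25 + 8*cos(3*t)/25 + C1*cos(4*t)*exp(-t) + C2*exp(-t)*sin(4*t).
Apply the initial conditions: x(0) = 8/25 + C1 = -2 and x'(0) = 18/25 - C1 + 4*C2 = -2. Solving gives C1 = -58/25, C2 = -63/50.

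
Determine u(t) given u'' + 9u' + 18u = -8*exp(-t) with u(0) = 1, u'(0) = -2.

Characteristic equation r² + 9r + 18 = 0 factors as (r + 6)(r + 3) = 0, so r = -6, -3.
Hence u_h = C1*exp(-6*t) + C2*exp(-3*t).
Try u_p = A*exp(-t). Substituting into the equation and dividing by exp(-t) gives A = -4/5, so u_p = -4*exp(-t)/5.
General solution: u = -4*exp(-t)/5 + C1*exp(-6*t) + C2*exp(-3*t).
Apply the initial conditions: u(0) = -4/5 + C1 + C2 = 1 and u'(0) = 4/5 - 6*C1 - 3*C2 = -2. Solving gives C1 = -13/15, C2 = 8/3.

u = -13*exp(-6*t)/15 - 4*exp(-t)/5 + 8*exp(-3*t)/3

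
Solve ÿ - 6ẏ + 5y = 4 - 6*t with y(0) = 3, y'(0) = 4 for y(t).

y = -16/25 - 6*t/5 + 13*exp(t)/4 + 39*exp(5*t)/100

Characteristic equation r² - 6r + 5 = 0 factors as (r - 5)(r - 1) = 0, so r = 5, 1.
Hence y_h = C1*exp(5*t) + C2*exp(t).
For the particular solution try y_p = A0 + A1*t. Substituting and matching coefficients of each power of t gives A0 = -16/25, A1 = -6/5, so y_p = -16/25 - 6*t/5.
General solution: y = -16/25 - 6*t/5 + C1*exp(5*t) + C2*exp(t).
Apply the initial conditions: y(0) = -16/25 + C1 + C2 = 3 and y'(0) = -6/5 + C2 + 5*C1 = 4. Solving gives C1 = 39/100, C2 = 13/4.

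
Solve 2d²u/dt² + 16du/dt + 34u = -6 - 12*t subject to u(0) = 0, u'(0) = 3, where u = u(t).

u = -3/289 - 6*t/17 + 3*cos(t)*exp(-4*t)/289 + 981*exp(-4*t)*sin(t)/289

Divide through by 2: u'' + 8u' + 17u = -3 - 6*t.
Characteristic equation r² + 8r + 17 = 0 has discriminant (8)² - 4·(17) = -4 < 0, so r = -4 ± i.
Hence u_h = C1*cos(t)*exp(-4*t) + C2*exp(-4*t)*sin(t).
For the particular solution try u_p = A0 + A1*t. Substituting and matching coefficients of each power of t gives A0 = -3/289, A1 = -6/17, so u_p = -3/289 - 6*t/17.
General solution: u = -3/289 - 6*t/17 + C1*cos(t)*exp(-4*t) + C2*exp(-4*t)*sin(t).
Apply the initial conditions: u(0) = -3/289 + C1 = 0 and u'(0) = -6/17 + C2 - 4*C1 = 3. Solving gives C1 = 3/289, C2 = 981/289.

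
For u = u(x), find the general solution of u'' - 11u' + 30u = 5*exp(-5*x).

u = exp(-5*x)/22 + C1*exp(6*x) + C2*exp(5*x)

Characteristic equation r² - 11r + 30 = 0 factors as (r - 6)(r - 5) = 0, so r = 6, 5.
Hence u_h = C1*exp(6*x) + C2*exp(5*x).
Try u_p = A*exp(-5*x). Substituting into the equation and dividing by exp(-5*x) gives A = 1/22, so u_p = exp(-5*x)/22.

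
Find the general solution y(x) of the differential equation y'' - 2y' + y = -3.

y = -3 + C1*exp(x) + C2*x*exp(x)

Characteristic equation r² - 2r + 1 = 0 has discriminant (-2)² - 4·(1) = 0, so r = 1 is a repeated root.
Hence y_h = (C1 + C2*x)*exp(x).
For the particular solution try y_p = A0. Substituting and matching coefficients of each power of x gives A0 = -3, so y_p = -3.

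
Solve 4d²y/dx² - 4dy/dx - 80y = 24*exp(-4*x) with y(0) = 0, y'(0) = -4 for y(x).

y = -10*exp(5*x)/27 + 10*exp(-4*x)/27 - 2*x*exp(-4*x)/3

Divide through by 4: y'' - y' - 20y = 6*exp(-4*x).
Characteristic equation r² - r - 20 = 0 factors as (r + 4)(r - 5) = 0, so r = -4, 5.
Hence y_h = C1*exp(-4*x) + C2*exp(5*x).
Since exp(-4*x) solves the homogeneous equation (r = -4 is a root of multiplicity 1), multiply the trial by x. Try y_p = A*x*exp(-4*x). Substituting into the equation and dividing by exp(-4*x) gives A = -2/3, so y_p = -2*x*exp(-4*x)/3.
General solution: y = C1*exp(-4*x) + C2*exp(5*x) - 2*x*exp(-4*x)/3.
Apply the initial conditions: y(0) = C1 + C2 = 0 and y'(0) = -2/3 - 4*C1 + 5*C2 = -4. Solving gives C1 = 10/27, C2 = -10/27.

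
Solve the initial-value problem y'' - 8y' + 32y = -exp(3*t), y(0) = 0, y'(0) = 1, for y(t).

Characteristic equation r² - 8r + 32 = 0 has discriminant (-8)² - 4·(32) = -64 < 0, so r = 4 ± 4i.
Hence y_h = C1*cos(4*t)*exp(4*t) + C2*exp(4*t)*sin(4*t).
Try y_p = A*exp(3*t). Substituting into the equation and dividing by exp(3*t) gives A = -1/17, so y_p = -exp(3*t)/17.
General solution: y = -exp(3*t)/17 + C1*cos(4*t)*exp(4*t) + C2*exp(4*t)*sin(4*t).
Apply the initial conditions: y(0) = -1/17 + C1 = 0 and y'(0) = -3/17 + 4*C1 + 4*C2 = 1. Solving gives C1 = 1/17, C2 = 4/17.

y = -exp(3*t)/17 + cos(4*t)*exp(4*t)/17 + 4*exp(4*t)*sin(4*t)/17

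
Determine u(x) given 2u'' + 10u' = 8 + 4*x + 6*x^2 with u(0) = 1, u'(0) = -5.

Divide through by 2: u'' + 5u' = 4 + 2*x + 3*x^2.
Characteristic equation r² + 5r = 0 factors as (r + 5)r = 0, so r = -5, 0.
Hence u_h = C1*exp(-5*x) + C2.
Since 0 is a characteristic root (multiplicity 1), multiply the polynomial trial by x: try u_p = x*(A0 + A1*x + A2*x^2). Substituting and matching coefficients of each power of x gives A0 = 96/125, A1 = 2/25, A2 = 1/5, so u_p = x^3/5 + 2*x^2/25 + 96*x/125.
General solution: u = C2 + x^3/5 + 2*x^2/25 + 96*x/125 + C1*exp(-5*x).
Apply the initial conditions: u(0) = C1 + C2 = 1 and u'(0) = 96/125 - 5*C1 = -5. Solving gives C1 = 721/625, C2 = -96/625.

u = -96/625 + x**3/5 + 2*x**2/25 + 96*x/125 + 721*exp(-5*x)/625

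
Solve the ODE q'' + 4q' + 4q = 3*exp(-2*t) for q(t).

q = C1*exp(-2*t) + 3*t**2*exp(-2*t)/2 + C2*t*exp(-2*t)

Characteristic equation r² + 4r + 4 = 0 has discriminant (4)² - 4·(4) = 0, so r = -2 is a repeated root.
Hence q_h = (C1 + C2*t)*exp(-2*t).
Since exp(-2*t) solves the homogeneous equation (r = -2 is a root of multiplicity 2), multiply the trial by t^2. Try q_p = A*t^2*exp(-2*t). Substituting into the equation and dividing by exp(-2*t) gives A = 3/2, so q_p = 3*t^2*exp(-2*t)/2.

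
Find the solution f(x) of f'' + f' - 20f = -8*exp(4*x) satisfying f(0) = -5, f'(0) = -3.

Characteristic equation r² + r - 20 = 0 factors as (r - 4)(r + 5) = 0, so r = 4, -5.
Hence f_h = C1*exp(4*x) + C2*exp(-5*x).
Since exp(4*x) solves the homogeneous equation (r = 4 is a root of multiplicity 1), multiply the trial by x. Try f_p = A*x*exp(4*x). Substituting into the equation and dividing by exp(4*x) gives A = -8/9, so f_p = -8*x*exp(4*x)/9.
General solution: f = C1*exp(4*x) + C2*exp(-5*x) - 8*x*exp(4*x)/9.
Apply the initial conditions: f(0) = C1 + C2 = -5 and f'(0) = -8/9 - 5*C2 + 4*C1 = -3. Solving gives C1 = -244/81, C2 = -161/81.

f = -244*exp(4*x)/81 - 161*exp(-5*x)/81 - 8*x*exp(4*x)/9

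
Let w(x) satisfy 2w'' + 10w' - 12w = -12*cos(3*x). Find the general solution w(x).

w = -sin(3*x)/5 + cos(3*x)/5 + C1*exp(x) + C2*exp(-6*x)

Divide through by 2: w'' + 5w' - 6w = -6*cos(3*x).
Characteristic equation r² + 5r - 6 = 0 factors as (r - 1)(r + 6) = 0, so r = 1, -6.
Hence w_h = C1*exp(x) + C2*exp(-6*x).
Try w_p = A*cos(3*x) + B*sin(3*x). Substituting and equating the coefficients of cos(3x) and sin(3x) gives A = 1/5, B = -1/5, so w_p = -sin(3*x)/5 + cos(3*x)/5.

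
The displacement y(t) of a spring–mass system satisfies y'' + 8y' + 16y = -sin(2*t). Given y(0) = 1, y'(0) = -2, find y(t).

y = -3*sin(2*t)/100 + cos(2*t)/25 + 24*exp(-4*t)/25 + 19*t*exp(-4*t)/10

Characteristic equation r² + 8r + 16 = 0 has discriminant (8)² - 4·(16) = 0, so r = -4 is a repeated root.
Hence y_h = (C1 + C2*t)*exp(-4*t).
Try y_p = A*cos(2*t) + B*sin(2*t). Substituting and equating the coefficients of cos(2t) and sin(2t) gives A = 1/25, B = -3/100, so y_p = -3*sin(2*t)/100 + cos(2*t)/25.
General solution: y = -3*sin(2*t)/100 + cos(2*t)/25 + C1*exp(-4*t) + C2*t*exp(-4*t).
Apply the initial conditions: y(0) = 1/25 + C1 = 1 and y'(0) = -3/50 + C2 - 4*C1 = -2. Solving gives C1 = 24/25, C2 = 19/10.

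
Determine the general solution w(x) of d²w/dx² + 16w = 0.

Characteristic equation r² + 16 = 0 has discriminant (0)² - 4·(16) = -64 < 0, so r = ± 4i.
Hence w_h = C1*cos(4*x) + C2*sin(4*x).

w = C1*cos(4*x) + C2*sin(4*x)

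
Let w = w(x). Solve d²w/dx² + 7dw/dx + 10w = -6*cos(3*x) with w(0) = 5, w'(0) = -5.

w = -100*exp(-5*x)/51 - 63*sin(3*x)/221 - 3*cos(3*x)/221 + 272*exp(-2*x)/39

Characteristic equation r² + 7r + 10 = 0 factors as (r + 5)(r + 2) = 0, so r = -5, -2.
Hence w_h = C1*exp(-5*x) + C2*exp(-2*x).
Try w_p = A*cos(3*x) + B*sin(3*x). Substituting and equating the coefficients of cos(3x) and sin(3x) gives A = -3/221, B = -63/221, so w_p = -63*sin(3*x)/221 - 3*cos(3*x)/221.
General solution: w = -63*sin(3*x)/221 - 3*cos(3*x)/221 + C1*exp(-5*x) + C2*exp(-2*x).
Apply the initial conditions: w(0) = -3/221 + C1 + C2 = 5 and w'(0) = -189/221 - 5*C1 - 2*C2 = -5. Solving gives C1 = -100/51, C2 = 272/39.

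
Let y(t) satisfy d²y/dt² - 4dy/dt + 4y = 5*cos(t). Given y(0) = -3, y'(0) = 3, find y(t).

Characteristic equation r² - 4r + 4 = 0 has discriminant (-4)² - 4·(4) = 0, so r = 2 is a repeated root.
Hence y_h = (C1 + C2*t)*exp(2*t).
Try y_p = A*cos(t) + B*sin(t). Substituting and equating the coefficients of cos(t) and sin(t) gives A = 3/5, B = -4/5, so y_p = -4*sin(t)/5 + 3*cos(t)/5.
General solution: y = -4*sin(t)/5 + 3*cos(t)/5 + C1*exp(2*t) + C2*t*exp(2*t).
Apply the initial conditions: y(0) = 3/5 + C1 = -3 and y'(0) = -4/5 + C2 + 2*C1 = 3. Solving gives C1 = -18/5, C2 = 11.

y = -18*exp(2*t)/5 - 4*sin(t)/5 + 3*cos(t)/5 + 11*t*exp(2*t)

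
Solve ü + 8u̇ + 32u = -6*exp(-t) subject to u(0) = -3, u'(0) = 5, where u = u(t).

u = -6*exp(-t)/25 - 157*exp(-4*t)*sin(4*t)/100 - 69*cos(4*t)*exp(-4*t)/25

Characteristic equation r² + 8r + 32 = 0 has discriminant (8)² - 4·(32) = -64 < 0, so r = -4 ± 4i.
Hence u_h = C1*cos(4*t)*exp(-4*t) + C2*exp(-4*t)*sin(4*t).
Try u_p = A*exp(-t). Substituting into the equation and dividing by exp(-t) gives A = -6/25, so u_p = -6*exp(-t)/25.
General solution: u = -6*exp(-t)/25 + C1*cos(4*t)*exp(-4*t) + C2*exp(-4*t)*sin(4*t).
Apply the initial conditions: u(0) = -6/25 + C1 = -3 and u'(0) = 6/25 - 4*C1 + 4*C2 = 5. Solving gives C1 = -69/25, C2 = -157/100.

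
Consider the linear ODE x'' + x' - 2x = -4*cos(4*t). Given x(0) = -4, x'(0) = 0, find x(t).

x = -140*exp(t)/51 - 22*exp(-2*t)/15 - 4*sin(4*t)/85 + 18*cos(4*t)/85

Characteristic equation r² + r - 2 = 0 factors as (r + 2)(r - 1) = 0, so r = -2, 1.
Hence x_h = C1*exp(-2*t) + C2*exp(t).
Try x_p = A*cos(4*t) + B*sin(4*t). Substituting and equating the coefficients of cos(4t) and sin(4t) gives A = 18/85, B = -4/85, so x_p = -4*sin(4*t)/85 + 18*cos(4*t)/85.
General solution: x = -4*sin(4*t)/85 + 18*cos(4*t)/85 + C1*exp(-2*t) + C2*exp(t).
Apply the initial conditions: x(0) = 18/85 + C1 + C2 = -4 and x'(0) = -16/85 + C2 - 2*C1 = 0. Solving gives C1 = -22/15, C2 = -140/51.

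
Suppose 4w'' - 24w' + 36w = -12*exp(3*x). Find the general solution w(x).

w = C1*exp(3*x) - 3*x**2*exp(3*x)/2 + C2*x*exp(3*x)

Divide through by 4: w'' - 6w' + 9w = -3*exp(3*x).
Characteristic equation r² - 6r + 9 = 0 has discriminant (-6)² - 4·(9) = 0, so r = 3 is a repeated root.
Hence w_h = (C1 + C2*x)*exp(3*x).
Since exp(3*x) solves the homogeneous equation (r = 3 is a root of multiplicity 2), multiply the trial by x^2. Try w_p = A*x^2*exp(3*x). Substituting into the equation and dividing by exp(3*x) gives A = -3/2, so w_p = -3*x^2*exp(3*x)/2.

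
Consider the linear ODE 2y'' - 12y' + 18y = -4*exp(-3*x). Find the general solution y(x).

y = -exp(-3*x)/18 + C1*exp(3*x) + C2*x*exp(3*x)

Divide through by 2: y'' - 6y' + 9y = -2*exp(-3*x).
Characteristic equation r² - 6r + 9 = 0 has discriminant (-6)² - 4·(9) = 0, so r = 3 is a repeated root.
Hence y_h = (C1 + C2*x)*exp(3*x).
Try y_p = A*exp(-3*x). Substituting into the equation and dividing by exp(-3*x) gives A = -1/18, so y_p = -exp(-3*x)/18.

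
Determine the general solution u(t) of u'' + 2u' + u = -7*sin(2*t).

u = 21*sin(2*t)/25 + 28*cos(2*t)/25 + C1*exp(-t) + C2*t*exp(-t)

Characteristic equation r² + 2r + 1 = 0 has discriminant (2)² - 4·(1) = 0, so r = -1 is a repeated root.
Hence u_h = (C1 + C2*t)*exp(-t).
Try u_p = A*cos(2*t) + B*sin(2*t). Substituting and equating the coefficients of cos(2t) and sin(2t) gives A = 28/25, B = 21/25, so u_p = 21*sin(2*t)/25 + 28*cos(2*t)/25.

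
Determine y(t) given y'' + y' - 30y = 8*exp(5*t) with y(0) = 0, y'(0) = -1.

y = -19*exp(5*t)/121 + 19*exp(-6*t)/121 + 8*t*exp(5*t)/11

Characteristic equation r² + r - 30 = 0 factors as (r + 6)(r - 5) = 0, so r = -6, 5.
Hence y_h = C1*exp(-6*t) + C2*exp(5*t).
Since exp(5*t) solves the homogeneous equation (r = 5 is a root of multiplicity 1), multiply the trial by t. Try y_p = A*t*exp(5*t). Substituting into the equation and dividing by exp(5*t) gives A = 8/11, so y_p = 8*t*exp(5*t)/11.
General solution: y = C1*exp(-6*t) + C2*exp(5*t) + 8*t*exp(5*t)/11.
Apply the initial conditions: y(0) = C1 + C2 = 0 and y'(0) = 8/11 - 6*C1 + 5*C2 = -1. Solving gives C1 = 19/121, C2 = -19/121.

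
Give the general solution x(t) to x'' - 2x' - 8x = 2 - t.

x = -9/32 + t/8 + C1*exp(-2*t) + C2*exp(4*t)

Characteristic equation r² - 2r - 8 = 0 factors as (r + 2)(r - 4) = 0, so r = -2, 4.
Hence x_h = C1*exp(-2*t) + C2*exp(4*t).
For the particular solution try x_p = A0 + A1*t. Substituting and matching coefficients of each power of t gives A0 = -9/32, A1 = 1/8, so x_p = -9/32 + t/8.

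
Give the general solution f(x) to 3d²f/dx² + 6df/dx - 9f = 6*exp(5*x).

Divide through by 3: f'' + 2f' - 3f = 2*exp(5*x).
Characteristic equation r² + 2r - 3 = 0 factors as (r - 1)(r + 3) = 0, so r = 1, -3.
Hence f_h = C1*exp(x) + C2*exp(-3*x).
Try f_p = A*exp(5*x). Substituting into the equation and dividing by exp(5*x) gives A = 1/16, so f_p = exp(5*x)/16.

f = exp(5*x)/16 + C1*exp(x) + C2*exp(-3*x)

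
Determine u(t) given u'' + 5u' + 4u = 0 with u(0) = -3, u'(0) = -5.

Characteristic equation r² + 5r + 4 = 0 factors as (r + 1)(r + 4) = 0, so r = -1, -4.
Hence u_h = C1*exp(-t) + C2*exp(-4*t).
Apply the initial conditions: u(0) = C1 + C2 = -3 and u'(0) = -C1 - 4*C2 = -5. Solving gives C1 = -17/3, C2 = 8/3.

u = -17*exp(-t)/3 + 8*exp(-4*t)/3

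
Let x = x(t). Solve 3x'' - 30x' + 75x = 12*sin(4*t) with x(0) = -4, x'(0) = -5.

x = -6884*exp(5*t)/1681 + 36*sin(4*t)/1681 + 160*cos(4*t)/1681 + 631*t*exp(5*t)/41

Divide through by 3: x'' - 10x' + 25x = 4*sin(4*t).
Characteristic equation r² - 10r + 25 = 0 has discriminant (-10)² - 4·(25) = 0, so r = 5 is a repeated root.
Hence x_h = (C1 + C2*t)*exp(5*t).
Try x_p = A*cos(4*t) + B*sin(4*t). Substituting and equating the coefficients of cos(4t) and sin(4t) gives A = 160/1681, B = 36/1681, so x_p = 36*sin(4*t)/1681 + 160*cos(4*t)/1681.
General solution: x = 36*sin(4*t)/1681 + 160*cos(4*t)/1681 + C1*exp(5*t) + C2*t*exp(5*t).
Apply the initial conditions: x(0) = 160/1681 + C1 = -4 and x'(0) = 144/1681 + C2 + 5*C1 = -5. Solving gives C1 = -6884/1681, C2 = 631/41.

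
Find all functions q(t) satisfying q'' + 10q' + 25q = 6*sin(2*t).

q = -120*cos(2*t)/841 + 126*sin(2*t)/841 + C1*exp(-5*t) + C2*t*exp(-5*t)

Characteristic equation r² + 10r + 25 = 0 has discriminant (10)² - 4·(25) = 0, so r = -5 is a repeated root.
Hence q_h = (C1 + C2*t)*exp(-5*t).
Try q_p = A*cos(2*t) + B*sin(2*t). Substituting and equating the coefficients of cos(2t) and sin(2t) gives A = -120/841, B = 126/841, so q_p = -120*cos(2*t)/841 + 126*sin(2*t)/841.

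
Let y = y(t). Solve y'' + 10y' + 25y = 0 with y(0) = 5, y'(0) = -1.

Characteristic equation r² + 10r + 25 = 0 has discriminant (10)² - 4·(25) = 0, so r = -5 is a repeated root.
Hence y_h = (C1 + C2*t)*exp(-5*t).
Apply the initial conditions: y(0) = C1 = 5 and y'(0) = C2 - 5*C1 = -1. Solving gives C1 = 5, C2 = 24.

y = 5*exp(-5*t) + 24*t*exp(-5*t)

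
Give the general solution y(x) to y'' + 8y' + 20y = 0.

Characteristic equation r² + 8r + 20 = 0 has discriminant (8)² - 4·(20) = -16 < 0, so r = -4 ± 2i.
Hence y_h = C1*cos(2*x)*exp(-4*x) + C2*exp(-4*x)*sin(2*x).

y = C1*cos(2*x)*exp(-4*x) + C2*exp(-4*x)*sin(2*x)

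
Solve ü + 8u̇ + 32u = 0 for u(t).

u = C1*cos(4*t)*exp(-4*t) + C2*exp(-4*t)*sin(4*t)

Characteristic equation r² + 8r + 32 = 0 has discriminant (8)² - 4·(32) = -64 < 0, so r = -4 ± 4i.
Hence u_h = C1*cos(4*t)*exp(-4*t) + C2*exp(-4*t)*sin(4*t).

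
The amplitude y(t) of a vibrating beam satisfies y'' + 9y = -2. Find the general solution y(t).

Characteristic equation r² + 9 = 0 has discriminant (0)² - 4·(9) = -36 < 0, so r = ± 3i.
Hence y_h = C1*cos(3*t) + C2*sin(3*t).
For the particular solution try y_p = A0. Substituting and matching coefficients of each power of t gives A0 = -2/9, so y_p = -2/9.

y = -2/9 + C1*cos(3*t) + C2*sin(3*t)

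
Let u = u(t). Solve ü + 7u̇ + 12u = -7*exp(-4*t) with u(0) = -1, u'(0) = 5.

Characteristic equation r² + 7r + 12 = 0 factors as (r + 4)(r + 3) = 0, so r = -4, -3.
Hence u_h = C1*exp(-4*t) + C2*exp(-3*t).
Since exp(-4*t) solves the homogeneous equation (r = -4 is a root of multiplicity 1), multiply the trial by t. Try u_p = A*t*exp(-4*t). Substituting into the equation and dividing by exp(-4*t) gives A = 7, so u_p = 7*t*exp(-4*t).
General solution: u = C1*exp(-4*t) + C2*exp(-3*t) + 7*t*exp(-4*t).
Apply the initial conditions: u(0) = C1 + C2 = -1 and u'(0) = 7 - 4*C1 - 3*C2 = 5. Solving gives C1 = 5, C2 = -6.

u = -6*exp(-3*t) + 5*exp(-4*t) + 7*t*exp(-4*t)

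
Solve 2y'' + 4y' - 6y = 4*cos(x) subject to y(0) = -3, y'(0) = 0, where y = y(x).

y = -2*exp(x) - 3*exp(-3*x)/5 - 2*cos(x)/5 + sin(x)/5

Divide through by 2: y'' + 2y' - 3y = 2*cos(x).
Characteristic equation r² + 2r - 3 = 0 factors as (r + 3)(r - 1) = 0, so r = -3, 1.
Hence y_h = C1*exp(-3*x) + C2*exp(x).
Try y_p = A*cos(x) + B*sin(x). Substituting and equating the coefficients of cos(x) and sin(x) gives A = -2/5, B = 1/5, so y_p = -2*cos(x)/5 + sin(x)/5.
General solution: y = -2*cos(x)/5 + sin(x)/5 + C1*exp(-3*x) + C2*exp(x).
Apply the initial conditions: y(0) = -2/5 + C1 + C2 = -3 and y'(0) = 1/5 + C2 - 3*C1 = 0. Solving gives C1 = -3/5, C2 = -2.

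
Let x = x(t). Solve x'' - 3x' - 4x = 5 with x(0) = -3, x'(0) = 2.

Characteristic equation r² - 3r - 4 = 0 factors as (r + 1)(r - 4) = 0, so r = -1, 4.
Hence x_h = C1*exp(-t) + C2*exp(4*t).
For the particular solution try x_p = A0. Substituting and matching coefficients of each power of t gives A0 = -5/4, so x_p = -5/4.
General solution: x = -5/4 + C1*exp(-t) + C2*exp(4*t).
Apply the initial conditions: x(0) = -5/4 + C1 + C2 = -3 and x'(0) = -C1 + 4*C2 = 2. Solving gives C1 = -9/5, C2 = 1/20.

x = -5/4 - 9*exp(-t)/5 + exp(4*t)/20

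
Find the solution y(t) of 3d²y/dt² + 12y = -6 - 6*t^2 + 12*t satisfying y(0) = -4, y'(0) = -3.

y = -1/4 + t - 2*sin(2*t) - 15*cos(2*t)/4 - t**2/2

Divide through by 3: y'' + 4y = -2 - 2*t^2 + 4*t.
Characteristic equation r² + 4 = 0 has discriminant (0)² - 4·(4) = -16 < 0, so r = ± 2i.
Hence y_h = C1*cos(2*t) + C2*sin(2*t).
For the particular solution try y_p = A0 + A1*t + A2*t^2. Substituting and matching coefficients of each power of t gives A0 = -1/4, A1 = 1, A2 = -1/2, so y_p = -1/4 + t - t^2/2.
General solution: y = -1/4 + t - t^2/2 + C1*cos(2*t) + C2*sin(2*t).
Apply the initial conditions: y(0) = -1/4 + C1 = -4 and y'(0) = 1 + 2*C2 = -3. Solving gives C1 = -15/4, C2 = -2.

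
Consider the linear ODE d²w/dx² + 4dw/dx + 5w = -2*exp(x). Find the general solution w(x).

Characteristic equation r² + 4r + 5 = 0 has discriminant (4)² - 4·(5) = -4 < 0, so r = -2 ± i.
Hence w_h = C1*cos(x)*exp(-2*x) + C2*exp(-2*x)*sin(x).
Try w_p = A*exp(x). Substituting into the equation and dividing by exp(x) gives A = -1/5, so w_p = -exp(x)/5.

w = -exp(x)/5 + C1*cos(x)*exp(-2*x) + C2*exp(-2*x)*sin(x)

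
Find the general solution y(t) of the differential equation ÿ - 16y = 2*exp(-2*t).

Characteristic equation r² - 16 = 0 factors as (r + 4)(r - 4) = 0, so r = -4, 4.
Hence y_h = C1*exp(-4*t) + C2*exp(4*t).
Try y_p = A*exp(-2*t). Substituting into the equation and dividing by exp(-2*t) gives A = -1/6, so y_p = -exp(-2*t)/6.

y = -exp(-2*t)/6 + C1*exp(-4*t) + C2*exp(4*t)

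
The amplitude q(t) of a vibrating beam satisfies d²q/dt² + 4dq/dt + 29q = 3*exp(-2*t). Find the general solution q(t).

Characteristic equation r² + 4r + 29 = 0 has discriminant (4)² - 4·(29) = -100 < 0, so r = -2 ± 5i.
Hence q_h = C1*cos(5*t)*exp(-2*t) + C2*exp(-2*t)*sin(5*t).
Try q_p = A*exp(-2*t). Substituting into the equation and dividing by exp(-2*t) gives A = 3/25, so q_p = 3*exp(-2*t)/25.

q = 3*exp(-2*t)/25 + C1*cos(5*t)*exp(-2*t) + C2*exp(-2*t)*sin(5*t)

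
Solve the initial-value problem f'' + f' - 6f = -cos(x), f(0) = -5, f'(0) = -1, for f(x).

Characteristic equation r² + r - 6 = 0 factors as (r + 3)(r - 2) = 0, so r = -3, 2.
Hence f_h = C1*exp(-3*x) + C2*exp(2*x).
Try f_p = A*cos(x) + B*sin(x). Substituting and equating the coefficients of cos(x) and sin(x) gives A = 7/50, B = -1/50, so f_p = -sin(x)/50 + 7*cos(x)/50.
General solution: f = -sin(x)/50 + 7*cos(x)/50 + C1*exp(-3*x) + C2*exp(2*x).
Apply the initial conditions: f(0) = 7/50 + C1 + C2 = -5 and f'(0) = -1/50 - 3*C1 + 2*C2 = -1. Solving gives C1 = -93/50, C2 = -82/25.

f = -93*exp(-3*x)/50 - 82*exp(2*x)/25 - sin(x)/50 + 7*cos(x)/50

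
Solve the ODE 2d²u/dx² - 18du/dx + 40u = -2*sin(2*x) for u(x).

Divide through by 2: u'' - 9u' + 20u = -sin(2*x).
Characteristic equation r² - 9r + 20 = 0 factors as (r - 5)(r - 4) = 0, so r = 5, 4.
Hence u_h = C1*exp(5*x) + C2*exp(4*x).
Try u_p = A*cos(2*x) + B*sin(2*x). Substituting and equating the coefficients of cos(2x) and sin(2x) gives A = -9/290, B = -4/145, so u_p = -9*cos(2*x)/290 - 4*sin(2*x)/145.

u = -9*cos(2*x)/290 - 4*sin(2*x)/145 + C1*exp(5*x) + C2*exp(4*x)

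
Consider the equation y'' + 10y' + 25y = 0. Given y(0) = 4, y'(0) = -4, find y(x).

y = 4*exp(-5*x) + 16*x*exp(-5*x)

Characteristic equation r² + 10r + 25 = 0 has discriminant (10)² - 4·(25) = 0, so r = -5 is a repeated root.
Hence y_h = (C1 + C2*x)*exp(-5*x).
Apply the initial conditions: y(0) = C1 = 4 and y'(0) = C2 - 5*C1 = -4. Solving gives C1 = 4, C2 = 16.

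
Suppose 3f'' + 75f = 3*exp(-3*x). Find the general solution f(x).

f = exp(-3*x)/34 + C1*cos(5*x) + C2*sin(5*x)

Divide through by 3: f'' + 25f = exp(-3*x).
Characteristic equation r² + 25 = 0 has discriminant (0)² - 4·(25) = -100 < 0, so r = ± 5i.
Hence f_h = C1*cos(5*x) + C2*sin(5*x).
Try f_p = A*exp(-3*x). Substituting into the equation and dividing by exp(-3*x) gives A = 1/34, so f_p = exp(-3*x)/34.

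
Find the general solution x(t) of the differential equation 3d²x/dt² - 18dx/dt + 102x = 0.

Divide through by 3: x'' - 6x' + 34x = 0.
Characteristic equation r² - 6r + 34 = 0 has discriminant (-6)² - 4·(34) = -100 < 0, so r = 3 ± 5i.
Hence x_h = C1*cos(5*t)*exp(3*t) + C2*exp(3*t)*sin(5*t).

x = C1*cos(5*t)*exp(3*t) + C2*exp(3*t)*sin(5*t)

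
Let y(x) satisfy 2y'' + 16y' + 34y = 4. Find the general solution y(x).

Divide through by 2: y'' + 8y' + 17y = 2.
Characteristic equation r² + 8r + 17 = 0 has discriminant (8)² - 4·(17) = -4 < 0, so r = -4 ± i.
Hence y_h = C1*cos(x)*exp(-4*x) + C2*exp(-4*x)*sin(x).
For the particular solution try y_p = A0. Substituting and matching coefficients of each power of x gives A0 = 2/17, so y_p = 2/17.

y = 2/17 + C1*cos(x)*exp(-4*x) + C2*exp(-4*x)*sin(x)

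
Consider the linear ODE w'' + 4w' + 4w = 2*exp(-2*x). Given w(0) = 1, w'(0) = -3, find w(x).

Characteristic equation r² + 4r + 4 = 0 has discriminant (4)² - 4·(4) = 0, so r = -2 is a repeated root.
Hence w_h = (C1 + C2*x)*exp(-2*x).
Since exp(-2*x) solves the homogeneous equation (r = -2 is a root of multiplicity 2), multiply the trial by x^2. Try w_p = A*x^2*exp(-2*x). Substituting into the equation and dividing by exp(-2*x) gives A = 1, so w_p = x^2*exp(-2*x).
General solution: w = C1*exp(-2*x) + x^2*exp(-2*x) + C2*x*exp(-2*x).
Apply the initial conditions: w(0) = C1 = 1 and w'(0) = C2 - 2*C1 = -3. Solving gives C1 = 1, C2 = -1.

w = x**2*exp(-2*x) - x*exp(-2*x) + exp(-2*x)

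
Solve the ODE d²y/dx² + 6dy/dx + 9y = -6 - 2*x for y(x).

y = -14/27 - 2*x/9 + C1*exp(-3*x) + C2*x*exp(-3*x)

Characteristic equation r² + 6r + 9 = 0 has discriminant (6)² - 4·(9) = 0, so r = -3 is a repeated root.
Hence y_h = (C1 + C2*x)*exp(-3*x).
For the particular solution try y_p = A0 + A1*x. Substituting and matching coefficients of each power of x gives A0 = -14/27, A1 = -2/9, so y_p = -14/27 - 2*x/9.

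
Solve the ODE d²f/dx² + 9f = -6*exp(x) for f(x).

f = -3*exp(x)/5 + C1*cos(3*x) + C2*sin(3*x)

Characteristic equation r² + 9 = 0 has discriminant (0)² - 4·(9) = -36 < 0, so r = ± 3i.
Hence f_h = C1*cos(3*x) + C2*sin(3*x).
Try f_p = A*exp(x). Substituting into the equation and dividing by exp(x) gives A = -3/5, so f_p = -3*exp(x)/5.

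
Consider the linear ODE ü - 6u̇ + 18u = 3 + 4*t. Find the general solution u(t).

u = 13/54 + 2*t/9 + C1*cos(3*t)*exp(3*t) + C2*exp(3*t)*sin(3*t)

Characteristic equation r² - 6r + 18 = 0 has discriminant (-6)² - 4·(18) = -36 < 0, so r = 3 ± 3i.
Hence u_h = C1*cos(3*t)*exp(3*t) + C2*exp(3*t)*sin(3*t).
For the particular solution try u_p = A0 + A1*t. Substituting and matching coefficients of each power of t gives A0 = 13/54, A1 = 2/9, so u_p = 13/54 + 2*t/9.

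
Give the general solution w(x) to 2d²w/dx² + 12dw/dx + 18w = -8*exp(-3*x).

w = C1*exp(-3*x) - 2*x**2*exp(-3*x) + C2*x*exp(-3*x)

Divide through by 2: w'' + 6w' + 9w = -4*exp(-3*x).
Characteristic equation r² + 6r + 9 = 0 has discriminant (6)² - 4·(9) = 0, so r = -3 is a repeated root.
Hence w_h = (C1 + C2*x)*exp(-3*x).
Since exp(-3*x) solves the homogeneous equation (r = -3 is a root of multiplicity 2), multiply the trial by x^2. Try w_p = A*x^2*exp(-3*x). Substituting into the equation and dividing by exp(-3*x) gives A = -2, so w_p = -2*x^2*exp(-3*x).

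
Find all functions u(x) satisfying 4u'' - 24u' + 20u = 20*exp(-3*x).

u = 5*exp(-3*x)/32 + C1*exp(5*x) + C2*exp(x)

Divide through by 4: u'' - 6u' + 5u = 5*exp(-3*x).
Characteristic equation r² - 6r + 5 = 0 factors as (r - 5)(r - 1) = 0, so r = 5, 1.
Hence u_h = C1*exp(5*x) + C2*exp(x).
Try u_p = A*exp(-3*x). Substituting into the equation and dividing by exp(-3*x) gives A = 5/32, so u_p = 5*exp(-3*x)/32.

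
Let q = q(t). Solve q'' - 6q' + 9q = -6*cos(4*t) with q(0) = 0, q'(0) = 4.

Characteristic equation r² - 6r + 9 = 0 has discriminant (-6)² - 4·(9) = 0, so r = 3 is a repeated root.
Hence q_h = (C1 + C2*t)*exp(3*t).
Try q_p = A*cos(4*t) + B*sin(4*t). Substituting and equating the coefficients of cos(4t) and sin(4t) gives A = 42/625, B = 144/625, so q_p = 42*cos(4*t)/625 + 144*sin(4*t)/625.
General solution: q = 42*cos(4*t)/625 + 144*sin(4*t)/625 + C1*exp(3*t) + C2*t*exp(3*t).
Apply the initial conditions: q(0) = 42/625 + C1 = 0 and q'(0) = 576/625 + C2 + 3*C1 = 4. Solving gives C1 = -42/625, C2 = 82/25.

q = -42*exp(3*t)/625 + 42*cos(4*t)/625 + 144*sin(4*t)/625 + 82*t*exp(3*t)/25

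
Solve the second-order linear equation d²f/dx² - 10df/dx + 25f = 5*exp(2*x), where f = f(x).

Characteristic equation r² - 10r + 25 = 0 has discriminant (-10)² - 4·(25) = 0, so r = 5 is a repeated root.
Hence f_h = (C1 + C2*x)*exp(5*x).
Try f_p = A*exp(2*x). Substituting into the equation and dividing by exp(2*x) gives A = 5/9, so f_p = 5*exp(2*x)/9.

f = 5*exp(2*x)/9 + C1*exp(5*x) + C2*x*exp(5*x)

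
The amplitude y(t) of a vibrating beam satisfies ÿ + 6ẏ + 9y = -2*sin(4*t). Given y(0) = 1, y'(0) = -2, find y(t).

y = 14*sin(4*t)/625 + 48*cos(4*t)/625 + 577*exp(-3*t)/625 + 17*t*exp(-3*t)/25

Characteristic equation r² + 6r + 9 = 0 has discriminant (6)² - 4·(9) = 0, so r = -3 is a repeated root.
Hence y_h = (C1 + C2*t)*exp(-3*t).
Try y_p = A*cos(4*t) + B*sin(4*t). Substituting and equating the coefficients of cos(4t) and sin(4t) gives A = 48/625, B = 14/625, so y_p = 14*sin(4*t)/625 + 48*cos(4*t)/625.
General solution: y = 14*sin(4*t)/625 + 48*cos(4*t)/625 + C1*exp(-3*t) + C2*t*exp(-3*t).
Apply the initial conditions: y(0) = 48/625 + C1 = 1 and y'(0) = 56/625 + C2 - 3*C1 = -2. Solving gives C1 = 577/625, C2 = 17/25.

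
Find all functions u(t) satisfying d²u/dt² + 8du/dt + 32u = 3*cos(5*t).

u = 21*cos(5*t)/1649 + 120*sin(5*t)/1649 + C1*cos(4*t)*exp(-4*t) + C2*exp(-4*t)*sin(4*t)

Characteristic equation r² + 8r + 32 = 0 has discriminant (8)² - 4·(32) = -64 < 0, so r = -4 ± 4i.
Hence u_h = C1*cos(4*t)*exp(-4*t) + C2*exp(-4*t)*sin(4*t).
Try u_p = A*cos(5*t) + B*sin(5*t). Substituting and equating the coefficients of cos(5t) and sin(5t) gives A = 21/1649, B = 120/1649, so u_p = 21*cos(5*t)/1649 + 120*sin(5*t)/1649.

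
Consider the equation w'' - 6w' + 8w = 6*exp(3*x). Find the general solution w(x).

Characteristic equation r² - 6r + 8 = 0 factors as (r - 4)(r - 2) = 0, so r = 4, 2.
Hence w_h = C1*exp(4*x) + C2*exp(2*x).
Try w_p = A*exp(3*x). Substituting into the equation and dividing by exp(3*x) gives A = -6, so w_p = -6*exp(3*x).

w = -6*exp(3*x) + C1*exp(4*x) + C2*exp(2*x)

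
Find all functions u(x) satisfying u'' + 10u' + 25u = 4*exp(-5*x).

u = C1*exp(-5*x) + 2*x**2*exp(-5*x) + C2*x*exp(-5*x)

Characteristic equation r² + 10r + 25 = 0 has discriminant (10)² - 4·(25) = 0, so r = -5 is a repeated root.
Hence u_h = (C1 + C2*x)*exp(-5*x).
Since exp(-5*x) solves the homogeneous equation (r = -5 is a root of multiplicity 2), multiply the trial by x^2. Try u_p = A*x^2*exp(-5*x). Substituting into the equation and dividing by exp(-5*x) gives A = 2, so u_p = 2*x^2*exp(-5*x).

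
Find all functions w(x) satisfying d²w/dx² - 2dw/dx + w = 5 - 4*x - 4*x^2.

Characteristic equation r² - 2r + 1 = 0 has discriminant (-2)² - 4·(1) = 0, so r = 1 is a repeated root.
Hence w_h = (C1 + C2*x)*exp(x).
For the particular solution try w_p = A0 + A1*x + A2*x^2. Substituting and matching coefficients of each power of x gives A0 = -27, A1 = -20, A2 = -4, so w_p = -27 - 20*x - 4*x^2.

w = -27 - 20*x - 4*x**2 + C1*exp(x) + C2*x*exp(x)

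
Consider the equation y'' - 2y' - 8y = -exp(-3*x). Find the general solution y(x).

Characteristic equation r² - 2r - 8 = 0 factors as (r - 4)(r + 2) = 0, so r = 4, -2.
Hence y_h = C1*exp(4*x) + C2*exp(-2*x).
Try y_p = A*exp(-3*x). Substituting into the equation and dividing by exp(-3*x) gives A = -1/7, so y_p = -exp(-3*x)/7.

y = -exp(-3*x)/7 + C1*exp(4*x) + C2*exp(-2*x)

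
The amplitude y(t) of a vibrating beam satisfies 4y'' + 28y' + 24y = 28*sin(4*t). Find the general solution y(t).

y = -49*cos(4*t)/221 - 35*sin(4*t)/442 + C1*exp(-6*t) + C2*exp(-t)

Divide through by 4: y'' + 7y' + 6y = 7*sin(4*t).
Characteristic equation r² + 7r + 6 = 0 factors as (r + 6)(r + 1) = 0, so r = -6, -1.
Hence y_h = C1*exp(-6*t) + C2*exp(-t).
Try y_p = A*cos(4*t) + B*sin(4*t). Substituting and equating the coefficients of cos(4t) and sin(4t) gives A = -49/221, B = -35/442, so y_p = -49*cos(4*t)/221 - 35*sin(4*t)/442.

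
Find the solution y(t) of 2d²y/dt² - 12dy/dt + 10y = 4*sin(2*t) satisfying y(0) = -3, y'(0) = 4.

y = -99*exp(t)/20 + 2*sin(2*t)/145 + 24*cos(2*t)/145 + 207*exp(5*t)/116

Divide through by 2: y'' - 6y' + 5y = 2*sin(2*t).
Characteristic equation r² - 6r + 5 = 0 factors as (r - 5)(r - 1) = 0, so r = 5, 1.
Hence y_h = C1*exp(5*t) + C2*exp(t).
Try y_p = A*cos(2*t) + B*sin(2*t). Substituting and equating the coefficients of cos(2t) and sin(2t) gives A = 24/145, B = 2/145, so y_p = 2*sin(2*t)/145 + 24*cos(2*t)/145.
General solution: y = 2*sin(2*t)/145 + 24*cos(2*t)/145 + C1*exp(5*t) + C2*exp(t).
Apply the initial conditions: y(0) = 24/145 + C1 + C2 = -3 and y'(0) = 4/145 + C2 + 5*C1 = 4. Solving gives C1 = 207/116, C2 = -99/20.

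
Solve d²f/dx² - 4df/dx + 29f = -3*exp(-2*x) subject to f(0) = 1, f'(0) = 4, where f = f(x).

f = -3*exp(-2*x)/41 + 14*exp(2*x)*sin(5*x)/41 + 44*cos(5*x)*exp(2*x)/41

Characteristic equation r² - 4r + 29 = 0 has discriminant (-4)² - 4·(29) = -100 < 0, so r = 2 ± 5i.
Hence f_h = C1*cos(5*x)*exp(2*x) + C2*exp(2*x)*sin(5*x).
Try f_p = A*exp(-2*x). Substituting into the equation and dividing by exp(-2*x) gives A = -3/41, so f_p = -3*exp(-2*x)/41.
General solution: f = -3*exp(-2*x)/41 + C1*cos(5*x)*exp(2*x) + C2*exp(2*x)*sin(5*x).
Apply the initial conditions: f(0) = -3/41 + C1 = 1 and f'(0) = 6/41 + 2*C1 + 5*C2 = 4. Solving gives C1 = 44/41, C2 = 14/41.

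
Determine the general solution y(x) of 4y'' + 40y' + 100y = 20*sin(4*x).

Divide through by 4: y'' + 10y' + 25y = 5*sin(4*x).
Characteristic equation r² + 10r + 25 = 0 has discriminant (10)² - 4·(25) = 0, so r = -5 is a repeated root.
Hence y_h = (C1 + C2*x)*exp(-5*x).
Try y_p = A*cos(4*x) + B*sin(4*x). Substituting and equating the coefficients of cos(4x) and sin(4x) gives A = -200/1681, B = 45/1681, so y_p = -200*cos(4*x)/1681 + 45*sin(4*x)/1681.

y = -200*cos(4*x)/1681 + 45*sin(4*x)/1681 + C1*exp(-5*x) + C2*x*exp(-5*x)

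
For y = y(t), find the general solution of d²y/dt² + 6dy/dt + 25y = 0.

y = C1*cos(4*t)*exp(-3*t) + C2*exp(-3*t)*sin(4*t)

Characteristic equation r² + 6r + 25 = 0 has discriminant (6)² - 4·(25) = -64 < 0, so r = -3 ± 4i.
Hence y_h = C1*cos(4*t)*exp(-3*t) + C2*exp(-3*t)*sin(4*t).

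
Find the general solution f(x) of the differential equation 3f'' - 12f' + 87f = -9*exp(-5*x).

f = -3*exp(-5*x)/74 + C1*cos(5*x)*exp(2*x) + C2*exp(2*x)*sin(5*x)

Divide through by 3: f'' - 4f' + 29f = -3*exp(-5*x).
Characteristic equation r² - 4r + 29 = 0 has discriminant (-4)² - 4·(29) = -100 < 0, so r = 2 ± 5i.
Hence f_h = C1*cos(5*x)*exp(2*x) + C2*exp(2*x)*sin(5*x).
Try f_p = A*exp(-5*x). Substituting into the equation and dividing by exp(-5*x) gives A = -3/74, so f_p = -3*exp(-5*x)/74.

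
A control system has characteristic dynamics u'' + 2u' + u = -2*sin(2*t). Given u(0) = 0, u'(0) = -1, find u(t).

u = -8*exp(-t)/25 + 6*sin(2*t)/25 + 8*cos(2*t)/25 - 9*t*exp(-t)/5

Characteristic equation r² + 2r + 1 = 0 has discriminant (2)² - 4·(1) = 0, so r = -1 is a repeated root.
Hence u_h = (C1 + C2*t)*exp(-t).
Try u_p = A*cos(2*t) + B*sin(2*t). Substituting and equating the coefficients of cos(2t) and sin(2t) gives A = 8/25, B = 6/25, so u_p = 6*sin(2*t)/25 + 8*cos(2*t)/25.
General solution: u = 6*sin(2*t)/25 + 8*cos(2*t)/25 + C1*exp(-t) + C2*t*exp(-t).
Apply the initial conditions: u(0) = 8/25 + C1 = 0 and u'(0) = 12/25 + C2 - C1 = -1. Solving gives C1 = -8/25, C2 = -9/5.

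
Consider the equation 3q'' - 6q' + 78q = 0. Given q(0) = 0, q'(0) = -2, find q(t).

Divide through by 3: q'' - 2q' + 26q = 0.
Characteristic equation r² - 2r + 26 = 0 has discriminant (-2)² - 4·(26) = -100 < 0, so r = 1 ± 5i.
Hence q_h = C1*cos(5*t)*exp(t) + C2*exp(t)*sin(5*t).
Apply the initial conditions: q(0) = C1 = 0 and q'(0) = C1 + 5*C2 = -2. Solving gives C1 = 0, C2 = -2/5.

q = -2*exp(t)*sin(5*t)/5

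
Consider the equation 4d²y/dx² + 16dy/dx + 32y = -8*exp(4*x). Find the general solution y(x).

y = -exp(4*x)/20 + C1*cos(2*x)*exp(-2*x) + C2*exp(-2*x)*sin(2*x)

Divide through by 4: y'' + 4y' + 8y = -2*exp(4*x).
Characteristic equation r² + 4r + 8 = 0 has discriminant (4)² - 4·(8) = -16 < 0, so r = -2 ± 2i.
Hence y_h = C1*cos(2*x)*exp(-2*x) + C2*exp(-2*x)*sin(2*x).
Try y_p = A*exp(4*x). Substituting into the equation and dividing by exp(4*x) gives A = -1/20, so y_p = -exp(4*x)/20.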